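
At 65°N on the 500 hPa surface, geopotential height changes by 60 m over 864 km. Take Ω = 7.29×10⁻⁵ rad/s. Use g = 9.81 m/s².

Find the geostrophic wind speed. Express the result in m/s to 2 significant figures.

5.2 m/s

Coriolis parameter at 65°N:
f = 2Ω sin φ = 2 × 7.29×10⁻⁵ × sin 65° = 1.32×10⁻⁴ s⁻¹
Height gradient: |∂Z/∂n| = 60 m / 864000 m = 6.94×10⁻⁵
On a pressure surface, geostrophic balance gives V_g = (g/f)|∂Z/∂n|:
V_g = 9.81 × 6.94×10⁻⁵ / 1.32×10⁻⁴ = 5.16 m/s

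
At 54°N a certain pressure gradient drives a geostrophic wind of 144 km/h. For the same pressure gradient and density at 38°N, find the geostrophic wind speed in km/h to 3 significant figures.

189 km/h

With the same pressure gradient and density, V_g ∝ 1/f ∝ 1/sin φ.
V₂ = V₁ · sin φ₁ / sin φ₂ = 144 × sin 54° / sin 38°
V₂ = 144 × 0.8090/0.6157 = 189 km/h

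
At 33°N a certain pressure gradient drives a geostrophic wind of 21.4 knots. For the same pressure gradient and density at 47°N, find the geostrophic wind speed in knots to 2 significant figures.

With the same pressure gradient and density, V_g ∝ 1/f ∝ 1/sin φ.
V₂ = V₁ · sin φ₁ / sin φ₂ = 21.4 × sin 33° / sin 47°
V₂ = 21.4 × 0.5446/0.7314 = 16 knots

16 knots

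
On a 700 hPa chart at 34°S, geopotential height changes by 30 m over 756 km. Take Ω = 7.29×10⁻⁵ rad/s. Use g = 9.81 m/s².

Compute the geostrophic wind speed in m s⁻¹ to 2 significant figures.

4.8 m s⁻¹

Coriolis parameter at 34°S:
f = 2Ω sin φ = 2 × 7.29×10⁻⁵ × sin 34° = 8.15×10⁻⁵ s⁻¹
Height gradient: |∂Z/∂n| = 30 m / 756000 m = 3.97×10⁻⁵
On a pressure surface, geostrophic balance gives V_g = (g/f)|∂Z/∂n|:
V_g = 9.81 × 3.97×10⁻⁵ / 8.15×10⁻⁵ = 4.77 m/s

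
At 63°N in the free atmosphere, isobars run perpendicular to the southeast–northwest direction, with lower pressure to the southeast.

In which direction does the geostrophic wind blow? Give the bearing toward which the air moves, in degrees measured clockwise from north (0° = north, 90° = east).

The pressure-gradient force points toward the southeast (bearing 135°).
Geostrophic balance: in the Northern Hemisphere the Coriolis force deflects motion to the right, so the geostrophic wind blows 90° to the right of the pressure-gradient force (low pressure on the left).
Rotating 135° by 90° clockwise gives 225° — the wind blows toward the southwest.

225°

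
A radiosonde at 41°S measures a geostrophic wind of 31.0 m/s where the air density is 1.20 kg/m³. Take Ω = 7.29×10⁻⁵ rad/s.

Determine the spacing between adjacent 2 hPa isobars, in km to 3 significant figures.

Coriolis parameter at 41°S:
f = 2Ω sin φ = 2 × 7.29×10⁻⁵ × sin 41° = 9.57×10⁻⁵ s⁻¹
Geostrophic balance rearranged: |∂P/∂n| = f ρ V_g
|∂P/∂n| = 9.57×10⁻⁵ × 1.20 × 31.0 = 3.56×10⁻³ Pa/m
Isobar spacing: Δn = ΔP/|∂P/∂n| = 200 Pa / 3.56×10⁻³ Pa/m = 56207 m ≈ 56.2 km

56.2 km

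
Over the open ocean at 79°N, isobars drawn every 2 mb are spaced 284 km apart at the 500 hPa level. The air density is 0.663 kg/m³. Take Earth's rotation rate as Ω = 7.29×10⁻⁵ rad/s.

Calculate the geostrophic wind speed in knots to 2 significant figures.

Coriolis parameter at 79°N:
f = 2Ω sin φ = 2 × 7.29×10⁻⁵ × sin 79° = 1.43×10⁻⁴ s⁻¹
Pressure gradient: |∂P/∂n| = 200 Pa / 284000 m = 7.04×10⁻⁴ Pa/m
Geostrophic balance (pressure-gradient force = Coriolis force):
V_g = (1/(fρ)) |∂P/∂n| = 7.04×10⁻⁴ / (1.43×10⁻⁴ × 0.663) = 7.42 m/s
Converting: 7.42 m/s × 1.944 = 14 knots

14 knots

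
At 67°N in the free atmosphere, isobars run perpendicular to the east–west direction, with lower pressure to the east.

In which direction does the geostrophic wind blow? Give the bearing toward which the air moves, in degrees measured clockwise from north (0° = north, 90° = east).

The pressure-gradient force points toward the east (bearing 090°).
Geostrophic balance: in the Northern Hemisphere the Coriolis force deflects motion to the right, so the geostrophic wind blows 90° to the right of the pressure-gradient force (low pressure on the left).
Rotating 090° by 90° clockwise gives 180° — the wind blows toward the south.

180°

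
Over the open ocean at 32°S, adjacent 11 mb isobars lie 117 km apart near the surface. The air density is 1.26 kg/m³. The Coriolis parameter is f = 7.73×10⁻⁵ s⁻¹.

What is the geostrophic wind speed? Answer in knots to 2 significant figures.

190 knots

Pressure gradient: |∂P/∂n| = 1100 Pa / 117000 m = 9.40×10⁻³ Pa/m
Geostrophic balance (pressure-gradient force = Coriolis force):
V_g = (1/(fρ)) |∂P/∂n| = 9.40×10⁻³ / (7.73×10⁻⁵ × 1.26) = 96.5 m/s
Converting: 96.5 m/s × 1.944 = 190 knots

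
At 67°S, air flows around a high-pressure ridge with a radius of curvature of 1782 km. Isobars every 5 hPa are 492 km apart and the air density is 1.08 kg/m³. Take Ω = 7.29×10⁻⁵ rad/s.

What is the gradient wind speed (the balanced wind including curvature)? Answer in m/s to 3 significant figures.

Coriolis parameter at 67°S:
f = 2Ω sin φ = 2 × 7.29×10⁻⁵ × sin 67° = 1.34×10⁻⁴ s⁻¹
Pressure gradient: |∂P/∂n| = 500 Pa / 492000 m = 1.02×10⁻³ Pa/m
Geostrophic speed: V_g = |∂P/∂n|/(fρ) = 1.02×10⁻³/(1.34×10⁻⁴ × 1.08) = 7.01 m/s
Around a high, pressure-gradient force acts outward with centrifugal, so Coriolis balances both:
fV = (1/ρ)|∂P/∂n| + V²/R  →  V² − fR·V + fR·V_g = 0
With fR = 1.34×10⁻⁴ × 1782×10³ m = 239 m/s:
V = [fR − √((fR)² − 4 fR V_g)]/2 = [239 − √(239² − 4×239×7.01)]/2 = 7.23 m/s
Supergeostrophic (V > V_g = 7.01 m/s), as expected around a high.

7.23 m/s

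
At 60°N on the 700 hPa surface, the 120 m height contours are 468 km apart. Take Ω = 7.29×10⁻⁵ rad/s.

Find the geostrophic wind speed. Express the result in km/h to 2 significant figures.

Coriolis parameter at 60°N:
f = 2Ω sin φ = 2 × 7.29×10⁻⁵ × sin 60° = 1.26×10⁻⁴ s⁻¹
Height gradient: |∂Z/∂n| = 120 m / 468000 m = 2.56×10⁻⁴
On a pressure surface, geostrophic balance gives V_g = (g/f)|∂Z/∂n|:
V_g = 9.81 × 2.56×10⁻⁴ / 1.26×10⁻⁴ = 19.9 m/s
Converting: 19.9 m/s × 3.6 = 72 km/h

72 km/h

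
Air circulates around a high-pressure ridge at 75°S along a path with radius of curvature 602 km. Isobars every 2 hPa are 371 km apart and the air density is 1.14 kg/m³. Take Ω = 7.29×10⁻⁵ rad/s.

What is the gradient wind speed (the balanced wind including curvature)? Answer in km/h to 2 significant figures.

Coriolis parameter at 75°S:
f = 2Ω sin φ = 2 × 7.29×10⁻⁵ × sin 75° = 1.41×10⁻⁴ s⁻¹
Pressure gradient: |∂P/∂n| = 200 Pa / 371000 m = 5.39×10⁻⁴ Pa/m
Geostrophic speed: V_g = |∂P/∂n|/(fρ) = 5.39×10⁻⁴/(1.41×10⁻⁴ × 1.14) = 3.36 m/s
Around a high, pressure-gradient force acts outward with centrifugal, so Coriolis balances both:
fV = (1/ρ)|∂P/∂n| + V²/R  →  V² − fR·V + fR·V_g = 0
With fR = 1.41×10⁻⁴ × 602×10³ m = 84.8 m/s:
V = [fR − √((fR)² − 4 fR V_g)]/2 = [84.8 − √(84.8² − 4×84.8×3.36)]/2 = 3.5 m/s
Supergeostrophic (V > V_g = 3.36 m/s), as expected around a high.
Converting: 3.5 m/s × 3.6 = 13 km/h

13 km/h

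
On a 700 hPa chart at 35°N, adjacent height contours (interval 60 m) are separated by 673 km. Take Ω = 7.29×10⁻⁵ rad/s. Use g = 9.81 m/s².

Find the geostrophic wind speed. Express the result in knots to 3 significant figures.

Coriolis parameter at 35°N:
f = 2Ω sin φ = 2 × 7.29×10⁻⁵ × sin 35° = 8.36×10⁻⁵ s⁻¹
Height gradient: |∂Z/∂n| = 60 m / 673000 m = 8.92×10⁻⁵
On a pressure surface, geostrophic balance gives V_g = (g/f)|∂Z/∂n|:
V_g = 9.81 × 8.92×10⁻⁵ / 8.36×10⁻⁵ = 10.5 m/s
Converting: 10.5 m/s × 1.944 = 20.3 knots

20.3 knots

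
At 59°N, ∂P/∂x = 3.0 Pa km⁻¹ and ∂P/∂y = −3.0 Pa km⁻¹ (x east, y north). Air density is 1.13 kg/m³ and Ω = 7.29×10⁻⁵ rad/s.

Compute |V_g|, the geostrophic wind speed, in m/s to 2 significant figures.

30 m/s

Coriolis parameter at 59°N:
f = 2Ω sin φ = 2 × 7.29×10⁻⁵ × sin 59° = 1.25×10⁻⁴ s⁻¹
Component geostrophic relations (x east, y north):
u_g = −(1/(fρ)) ∂P/∂y,  v_g = (1/(fρ)) ∂P/∂x
u_g = −(−3.0×10⁻³)/(1.25×10⁻⁴ × 1.13) = 21.2 m/s;  v_g = (3.0×10⁻³)/(1.25×10⁻⁴ × 1.13) = 21.2 m/s
|V_g| = √(u_g² + v_g²) = 30.0 m/s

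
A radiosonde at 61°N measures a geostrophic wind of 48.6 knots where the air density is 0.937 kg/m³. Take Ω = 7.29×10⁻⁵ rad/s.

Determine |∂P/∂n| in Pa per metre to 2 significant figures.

Coriolis parameter at 61°N:
f = 2Ω sin φ = 2 × 7.29×10⁻⁵ × sin 61° = 1.28×10⁻⁴ s⁻¹
Wind speed in SI: 48.6 knots = 25.0 m/s
Geostrophic balance rearranged: |∂P/∂n| = f ρ V_g
|∂P/∂n| = 1.28×10⁻⁴ × 0.937 × 25.0 = 2.99×10⁻³ Pa/m

3.0×10⁻³ Pa/m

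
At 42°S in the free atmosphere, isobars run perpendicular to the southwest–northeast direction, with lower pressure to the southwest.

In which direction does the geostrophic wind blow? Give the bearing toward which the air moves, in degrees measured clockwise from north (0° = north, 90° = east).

135°

The pressure-gradient force points toward the southwest (bearing 225°).
Geostrophic balance: in the Southern Hemisphere the Coriolis force deflects motion to the left, so the geostrophic wind blows 90° to the left of the pressure-gradient force (low pressure on the right).
Rotating 225° by 90° counterclockwise gives 135° — the wind blows toward the southeast.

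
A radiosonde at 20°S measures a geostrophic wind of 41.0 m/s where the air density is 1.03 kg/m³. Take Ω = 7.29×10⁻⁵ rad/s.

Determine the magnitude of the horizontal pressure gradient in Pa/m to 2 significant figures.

2.1×10⁻³ Pa/m

Coriolis parameter at 20°S:
f = 2Ω sin φ = 2 × 7.29×10⁻⁵ × sin 20° = 4.99×10⁻⁵ s⁻¹
Geostrophic balance rearranged: |∂P/∂n| = f ρ V_g
|∂P/∂n| = 4.99×10⁻⁵ × 1.03 × 41.0 = 2.11×10⁻³ Pa/m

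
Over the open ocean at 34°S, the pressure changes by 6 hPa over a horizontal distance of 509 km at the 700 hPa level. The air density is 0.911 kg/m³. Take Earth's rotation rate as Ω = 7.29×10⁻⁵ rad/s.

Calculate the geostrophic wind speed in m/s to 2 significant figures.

16 m/s

Coriolis parameter at 34°S:
f = 2Ω sin φ = 2 × 7.29×10⁻⁵ × sin 34° = 8.15×10⁻⁵ s⁻¹
Pressure gradient: |∂P/∂n| = 600 Pa / 509000 m = 1.18×10⁻³ Pa/m
Geostrophic balance (pressure-gradient force = Coriolis force):
V_g = (1/(fρ)) |∂P/∂n| = 1.18×10⁻³ / (8.15×10⁻⁵ × 0.911) = 15.9 m/s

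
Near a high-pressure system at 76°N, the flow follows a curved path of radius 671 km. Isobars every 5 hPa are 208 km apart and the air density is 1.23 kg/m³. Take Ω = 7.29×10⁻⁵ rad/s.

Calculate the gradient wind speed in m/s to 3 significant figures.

16.8 m/s

Coriolis parameter at 76°N:
f = 2Ω sin φ = 2 × 7.29×10⁻⁵ × sin 76° = 1.41×10⁻⁴ s⁻¹
Pressure gradient: |∂P/∂n| = 500 Pa / 208000 m = 2.40×10⁻³ Pa/m
Geostrophic speed: V_g = |∂P/∂n|/(fρ) = 2.40×10⁻³/(1.41×10⁻⁴ × 1.23) = 13.8 m/s
Around a high, pressure-gradient force acts outward with centrifugal, so Coriolis balances both:
fV = (1/ρ)|∂P/∂n| + V²/R  →  V² − fR·V + fR·V_g = 0
With fR = 1.41×10⁻⁴ × 671×10³ m = 94.9 m/s:
V = [fR − √((fR)² − 4 fR V_g)]/2 = [94.9 − √(94.9² − 4×94.9×13.8)]/2 = 16.8 m/s
Supergeostrophic (V > V_g = 13.8 m/s), as expected around a high.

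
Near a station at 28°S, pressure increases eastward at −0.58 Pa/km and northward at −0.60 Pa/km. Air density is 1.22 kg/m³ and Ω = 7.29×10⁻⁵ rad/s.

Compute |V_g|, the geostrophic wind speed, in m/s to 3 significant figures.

Coriolis parameter at 28°S:
f = 2Ω sin φ = 2 × 7.29×10⁻⁵ × sin 28° = 6.84×10⁻⁵ s⁻¹
In the Southern Hemisphere f is negative: f = −6.84×10⁻⁵ s⁻¹.
Component geostrophic relations (x east, y north):
u_g = −(1/(fρ)) ∂P/∂y,  v_g = (1/(fρ)) ∂P/∂x
u_g = −(−0.60×10⁻³)/(−6.84×10⁻⁵ × 1.22) = −7.18 m/s;  v_g = (−0.58×10⁻³)/(−6.84×10⁻⁵ × 1.22) = 6.95 m/s
|V_g| = √(u_g² + v_g²) = 9.99 m/s

9.99 m/s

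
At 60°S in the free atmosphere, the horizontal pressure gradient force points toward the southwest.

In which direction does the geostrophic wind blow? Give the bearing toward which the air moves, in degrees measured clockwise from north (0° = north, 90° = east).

The pressure-gradient force points toward the southwest (bearing 225°).
Geostrophic balance: in the Southern Hemisphere the Coriolis force deflects motion to the left, so the geostrophic wind blows 90° to the left of the pressure-gradient force (low pressure on the right).
Rotating 225° by 90° counterclockwise gives 135° — the wind blows toward the southeast.

135°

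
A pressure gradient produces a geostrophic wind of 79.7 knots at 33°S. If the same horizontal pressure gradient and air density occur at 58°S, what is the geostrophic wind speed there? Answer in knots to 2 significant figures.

51 knots

With the same pressure gradient and density, V_g ∝ 1/f ∝ 1/sin φ.
V₂ = V₁ · sin φ₁ / sin φ₂ = 79.7 × sin 33° / sin 58°
V₂ = 79.7 × 0.5446/0.8480 = 51 knots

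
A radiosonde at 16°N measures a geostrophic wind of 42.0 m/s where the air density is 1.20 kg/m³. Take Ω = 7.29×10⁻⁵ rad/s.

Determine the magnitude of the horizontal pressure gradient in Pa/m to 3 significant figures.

Coriolis parameter at 16°N:
f = 2Ω sin φ = 2 × 7.29×10⁻⁵ × sin 16° = 4.02×10⁻⁵ s⁻¹
Geostrophic balance rearranged: |∂P/∂n| = f ρ V_g
|∂P/∂n| = 4.02×10⁻⁵ × 1.20 × 42.0 = 2.03×10⁻³ Pa/m

2.03×10⁻³ Pa/m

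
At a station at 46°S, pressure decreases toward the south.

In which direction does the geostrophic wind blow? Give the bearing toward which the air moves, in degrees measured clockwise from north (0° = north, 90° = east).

The pressure-gradient force points toward the south (bearing 180°).
Geostrophic balance: in the Southern Hemisphere the Coriolis force deflects motion to the left, so the geostrophic wind blows 90° to the left of the pressure-gradient force (low pressure on the right).
Rotating 180° by 90° counterclockwise gives 090° — the wind blows toward the east.

090°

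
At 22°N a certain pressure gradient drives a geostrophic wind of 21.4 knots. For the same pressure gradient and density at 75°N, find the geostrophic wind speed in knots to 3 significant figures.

With the same pressure gradient and density, V_g ∝ 1/f ∝ 1/sin φ.
V₂ = V₁ · sin φ₁ / sin φ₂ = 21.4 × sin 22° / sin 75°
V₂ = 21.4 × 0.3746/0.9659 = 8.30 knots

8.30 knots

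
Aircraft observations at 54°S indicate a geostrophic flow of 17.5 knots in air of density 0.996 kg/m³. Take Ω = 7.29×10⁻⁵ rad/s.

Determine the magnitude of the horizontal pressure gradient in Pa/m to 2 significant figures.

1.1×10⁻³ Pa/m

Coriolis parameter at 54°S:
f = 2Ω sin φ = 2 × 7.29×10⁻⁵ × sin 54° = 1.18×10⁻⁴ s⁻¹
Wind speed in SI: 17.5 knots = 9.00 m/s
Geostrophic balance rearranged: |∂P/∂n| = f ρ V_g
|∂P/∂n| = 1.18×10⁻⁴ × 0.996 × 9.00 = 1.06×10⁻³ Pa/m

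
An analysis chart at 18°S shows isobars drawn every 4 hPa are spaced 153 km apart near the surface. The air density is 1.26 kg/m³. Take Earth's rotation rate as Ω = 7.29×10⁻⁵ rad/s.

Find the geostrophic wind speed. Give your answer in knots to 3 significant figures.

Coriolis parameter at 18°S:
f = 2Ω sin φ = 2 × 7.29×10⁻⁵ × sin 18° = 4.51×10⁻⁵ s⁻¹
Pressure gradient: |∂P/∂n| = 400 Pa / 153000 m = 2.61×10⁻³ Pa/m
Geostrophic balance (pressure-gradient force = Coriolis force):
V_g = (1/(fρ)) |∂P/∂n| = 2.61×10⁻³ / (4.51×10⁻⁵ × 1.26) = 46.1 m/s
Converting: 46.1 m/s × 1.944 = 89.5 knots

89.5 knots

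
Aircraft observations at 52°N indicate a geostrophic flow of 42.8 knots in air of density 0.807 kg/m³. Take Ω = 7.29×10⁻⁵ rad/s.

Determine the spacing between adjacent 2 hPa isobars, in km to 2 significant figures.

98 km

Coriolis parameter at 52°N:
f = 2Ω sin φ = 2 × 7.29×10⁻⁵ × sin 52° = 1.15×10⁻⁴ s⁻¹
Wind speed in SI: 42.8 knots = 22.0 m/s
Geostrophic balance rearranged: |∂P/∂n| = f ρ V_g
|∂P/∂n| = 1.15×10⁻⁴ × 0.807 × 22.0 = 2.04×10⁻³ Pa/m
Isobar spacing: Δn = ΔP/|∂P/∂n| = 200 Pa / 2.04×10⁻³ Pa/m = 97968 m ≈ 98 km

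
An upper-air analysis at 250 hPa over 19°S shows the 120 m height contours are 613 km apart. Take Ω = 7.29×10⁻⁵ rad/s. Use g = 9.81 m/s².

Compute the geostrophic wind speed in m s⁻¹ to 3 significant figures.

40.5 m s⁻¹

Coriolis parameter at 19°S:
f = 2Ω sin φ = 2 × 7.29×10⁻⁵ × sin 19° = 4.75×10⁻⁵ s⁻¹
Height gradient: |∂Z/∂n| = 120 m / 613000 m = 1.96×10⁻⁴
On a pressure surface, geostrophic balance gives V_g = (g/f)|∂Z/∂n|:
V_g = 9.81 × 1.96×10⁻⁴ / 4.75×10⁻⁵ = 40.5 m/s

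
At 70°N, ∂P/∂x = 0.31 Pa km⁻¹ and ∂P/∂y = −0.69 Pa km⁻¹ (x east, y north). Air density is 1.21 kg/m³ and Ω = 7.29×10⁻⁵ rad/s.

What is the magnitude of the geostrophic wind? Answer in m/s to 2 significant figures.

4.6 m/s

Coriolis parameter at 70°N:
f = 2Ω sin φ = 2 × 7.29×10⁻⁵ × sin 70° = 1.37×10⁻⁴ s⁻¹
Component geostrophic relations (x east, y north):
u_g = −(1/(fρ)) ∂P/∂y,  v_g = (1/(fρ)) ∂P/∂x
u_g = −(−0.69×10⁻³)/(1.37×10⁻⁴ × 1.21) = 4.16 m/s;  v_g = (0.31×10⁻³)/(1.37×10⁻⁴ × 1.21) = 1.87 m/s
|V_g| = √(u_g² + v_g²) = 4.56 m/s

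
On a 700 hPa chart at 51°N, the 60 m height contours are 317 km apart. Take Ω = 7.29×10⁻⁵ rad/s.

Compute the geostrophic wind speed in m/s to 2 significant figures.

16 m/s

Coriolis parameter at 51°N:
f = 2Ω sin φ = 2 × 7.29×10⁻⁵ × sin 51° = 1.13×10⁻⁴ s⁻¹
Height gradient: |∂Z/∂n| = 60 m / 317000 m = 1.89×10⁻⁴
On a pressure surface, geostrophic balance gives V_g = (g/f)|∂Z/∂n|:
V_g = 9.81 × 1.89×10⁻⁴ / 1.13×10⁻⁴ = 16.4 m/s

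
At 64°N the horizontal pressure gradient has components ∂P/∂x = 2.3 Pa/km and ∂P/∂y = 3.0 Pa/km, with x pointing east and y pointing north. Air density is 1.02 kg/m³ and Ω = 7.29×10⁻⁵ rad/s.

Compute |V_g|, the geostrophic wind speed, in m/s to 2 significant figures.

28 m/s

Coriolis parameter at 64°N:
f = 2Ω sin φ = 2 × 7.29×10⁻⁵ × sin 64° = 1.31×10⁻⁴ s⁻¹
Component geostrophic relations (x east, y north):
u_g = −(1/(fρ)) ∂P/∂y,  v_g = (1/(fρ)) ∂P/∂x
u_g = −(3.0×10⁻³)/(1.31×10⁻⁴ × 1.02) = −22.4 m/s;  v_g = (2.3×10⁻³)/(1.31×10⁻⁴ × 1.02) = 17.2 m/s
|V_g| = √(u_g² + v_g²) = 28.3 m/s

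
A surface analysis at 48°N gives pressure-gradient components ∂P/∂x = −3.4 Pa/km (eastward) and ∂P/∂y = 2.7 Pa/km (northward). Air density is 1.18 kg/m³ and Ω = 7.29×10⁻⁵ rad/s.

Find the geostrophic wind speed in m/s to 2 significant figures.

34 m/s

Coriolis parameter at 48°N:
f = 2Ω sin φ = 2 × 7.29×10⁻⁵ × sin 48° = 1.08×10⁻⁴ s⁻¹
Component geostrophic relations (x east, y north):
u_g = −(1/(fρ)) ∂P/∂y,  v_g = (1/(fρ)) ∂P/∂x
u_g = −(2.7×10⁻³)/(1.08×10⁻⁴ × 1.18) = −21.1 m/s;  v_g = (−3.4×10⁻³)/(1.08×10⁻⁴ × 1.18) = −26.6 m/s
|V_g| = √(u_g² + v_g²) = 34.0 m/s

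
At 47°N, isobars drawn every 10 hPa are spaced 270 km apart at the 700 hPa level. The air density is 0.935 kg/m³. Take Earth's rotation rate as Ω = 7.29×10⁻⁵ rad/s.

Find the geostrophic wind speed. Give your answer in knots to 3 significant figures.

72.2 knots

Coriolis parameter at 47°N:
f = 2Ω sin φ = 2 × 7.29×10⁻⁵ × sin 47° = 1.07×10⁻⁴ s⁻¹
Pressure gradient: |∂P/∂n| = 1000 Pa / 270000 m = 3.70×10⁻³ Pa/m
Geostrophic balance (pressure-gradient force = Coriolis force):
V_g = (1/(fρ)) |∂P/∂n| = 3.70×10⁻³ / (1.07×10⁻⁴ × 0.935) = 37.1 m/s
Converting: 37.1 m/s × 1.944 = 72.2 knots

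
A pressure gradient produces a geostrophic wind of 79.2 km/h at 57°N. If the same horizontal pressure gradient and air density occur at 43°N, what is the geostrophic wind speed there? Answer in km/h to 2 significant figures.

97 km/h

With the same pressure gradient and density, V_g ∝ 1/f ∝ 1/sin φ.
V₂ = V₁ · sin φ₁ / sin φ₂ = 79.2 × sin 57° / sin 43°
V₂ = 79.2 × 0.8387/0.6820 = 97 km/h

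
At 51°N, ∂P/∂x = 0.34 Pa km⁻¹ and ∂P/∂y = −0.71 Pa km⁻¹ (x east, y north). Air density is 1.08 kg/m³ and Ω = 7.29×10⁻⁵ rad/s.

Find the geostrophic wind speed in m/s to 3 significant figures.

6.43 m/s

Coriolis parameter at 51°N:
f = 2Ω sin φ = 2 × 7.29×10⁻⁵ × sin 51° = 1.13×10⁻⁴ s⁻¹
Component geostrophic relations (x east, y north):
u_g = −(1/(fρ)) ∂P/∂y,  v_g = (1/(fρ)) ∂P/∂x
u_g = −(−0.71×10⁻³)/(1.13×10⁻⁴ × 1.08) = 5.80 m/s;  v_g = (0.34×10⁻³)/(1.13×10⁻⁴ × 1.08) = 2.78 m/s
|V_g| = √(u_g² + v_g²) = 6.43 m/s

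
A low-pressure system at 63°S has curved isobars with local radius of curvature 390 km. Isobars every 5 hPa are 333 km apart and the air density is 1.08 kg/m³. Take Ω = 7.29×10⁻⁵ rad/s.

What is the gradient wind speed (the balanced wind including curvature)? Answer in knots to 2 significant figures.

18 knots

Coriolis parameter at 63°S:
f = 2Ω sin φ = 2 × 7.29×10⁻⁵ × sin 63° = 1.30×10⁻⁴ s⁻¹
Pressure gradient: |∂P/∂n| = 500 Pa / 333000 m = 1.50×10⁻³ Pa/m
Geostrophic speed: V_g = |∂P/∂n|/(fρ) = 1.50×10⁻³/(1.30×10⁻⁴ × 1.08) = 10.7 m/s
Around a low, centrifugal force acts outward with Coriolis, so pressure-gradient force balances both:
(1/ρ)|∂P/∂n| = fV + V²/R  →  V² + fR·V − fR·V_g = 0
With fR = 1.30×10⁻⁴ × 390×10³ m = 50.7 m/s:
V = [−fR + √((fR)² + 4 fR V_g)]/2 = [−50.7 + √(50.7² + 4×50.7×10.7)]/2 = 9.08 m/s
Subgeostrophic (V < V_g = 10.7 m/s), as expected around a low.
Converting: 9.08 m/s × 1.944 = 18 knots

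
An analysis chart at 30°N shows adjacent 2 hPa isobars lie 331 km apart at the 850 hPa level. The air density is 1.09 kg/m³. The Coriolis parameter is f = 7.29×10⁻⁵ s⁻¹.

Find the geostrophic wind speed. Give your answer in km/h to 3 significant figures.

Pressure gradient: |∂P/∂n| = 200 Pa / 331000 m = 6.04×10⁻⁴ Pa/m
Geostrophic balance (pressure-gradient force = Coriolis force):
V_g = (1/(fρ)) |∂P/∂n| = 6.04×10⁻⁴ / (7.29×10⁻⁵ × 1.09) = 7.60 m/s
Converting: 7.60 m/s × 3.6 = 27.4 km/h

27.4 km/h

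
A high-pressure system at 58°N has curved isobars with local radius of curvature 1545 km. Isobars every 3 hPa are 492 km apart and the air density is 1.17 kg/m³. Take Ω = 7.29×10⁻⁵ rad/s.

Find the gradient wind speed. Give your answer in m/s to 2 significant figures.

4.3 m/s

Coriolis parameter at 58°N:
f = 2Ω sin φ = 2 × 7.29×10⁻⁵ × sin 58° = 1.24×10⁻⁴ s⁻¹
Pressure gradient: |∂P/∂n| = 300 Pa / 492000 m = 6.10×10⁻⁴ Pa/m
Geostrophic speed: V_g = |∂P/∂n|/(fρ) = 6.10×10⁻⁴/(1.24×10⁻⁴ × 1.17) = 4.21 m/s
Around a high, pressure-gradient force acts outward with centrifugal, so Coriolis balances both:
fV = (1/ρ)|∂P/∂n| + V²/R  →  V² − fR·V + fR·V_g = 0
With fR = 1.24×10⁻⁴ × 1545×10³ m = 191 m/s:
V = [fR − √((fR)² − 4 fR V_g)]/2 = [191 − √(191² − 4×191×4.21)]/2 = 4.31 m/s
Supergeostrophic (V > V_g = 4.21 m/s), as expected around a high.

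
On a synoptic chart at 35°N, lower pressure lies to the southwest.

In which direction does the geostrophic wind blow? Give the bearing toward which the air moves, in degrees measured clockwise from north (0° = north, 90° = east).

The pressure-gradient force points toward the southwest (bearing 225°).
Geostrophic balance: in the Northern Hemisphere the Coriolis force deflects motion to the right, so the geostrophic wind blows 90° to the right of the pressure-gradient force (low pressure on the left).
Rotating 225° by 90° clockwise gives 315° — the wind blows toward the northwest.

315°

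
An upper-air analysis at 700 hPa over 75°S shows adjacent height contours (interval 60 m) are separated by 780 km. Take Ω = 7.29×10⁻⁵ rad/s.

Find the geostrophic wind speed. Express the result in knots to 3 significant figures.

Coriolis parameter at 75°S:
f = 2Ω sin φ = 2 × 7.29×10⁻⁵ × sin 75° = 1.41×10⁻⁴ s⁻¹
Height gradient: |∂Z/∂n| = 60 m / 780000 m = 7.69×10⁻⁵
On a pressure surface, geostrophic balance gives V_g = (g/f)|∂Z/∂n|:
V_g = 9.81 × 7.69×10⁻⁵ / 1.41×10⁻⁴ = 5.36 m/s
Converting: 5.36 m/s × 1.944 = 10.4 knots

10.4 knots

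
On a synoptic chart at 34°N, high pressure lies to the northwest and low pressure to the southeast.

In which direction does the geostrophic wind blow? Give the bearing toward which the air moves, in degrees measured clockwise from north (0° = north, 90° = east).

The pressure-gradient force points toward the southeast (bearing 135°).
Geostrophic balance: in the Northern Hemisphere the Coriolis force deflects motion to the right, so the geostrophic wind blows 90° to the right of the pressure-gradient force (low pressure on the left).
Rotating 135° by 90° clockwise gives 225° — the wind blows toward the southwest.

225°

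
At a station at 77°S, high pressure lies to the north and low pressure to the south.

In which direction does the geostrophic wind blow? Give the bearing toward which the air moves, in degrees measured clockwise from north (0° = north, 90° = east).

090°

The pressure-gradient force points toward the south (bearing 180°).
Geostrophic balance: in the Southern Hemisphere the Coriolis force deflects motion to the left, so the geostrophic wind blows 90° to the left of the pressure-gradient force (low pressure on the right).
Rotating 180° by 90° counterclockwise gives 090° — the wind blows toward the east.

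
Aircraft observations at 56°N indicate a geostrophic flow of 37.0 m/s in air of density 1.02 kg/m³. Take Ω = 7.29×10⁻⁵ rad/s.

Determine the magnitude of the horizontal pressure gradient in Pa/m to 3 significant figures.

4.56×10⁻³ Pa/m

Coriolis parameter at 56°N:
f = 2Ω sin φ = 2 × 7.29×10⁻⁵ × sin 56° = 1.21×10⁻⁴ s⁻¹
Geostrophic balance rearranged: |∂P/∂n| = f ρ V_g
|∂P/∂n| = 1.21×10⁻⁴ × 1.02 × 37.0 = 4.56×10⁻³ Pa/m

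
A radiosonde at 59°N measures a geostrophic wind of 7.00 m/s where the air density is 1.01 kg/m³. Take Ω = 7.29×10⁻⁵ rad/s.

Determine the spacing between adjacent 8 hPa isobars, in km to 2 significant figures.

910 km

Coriolis parameter at 59°N:
f = 2Ω sin φ = 2 × 7.29×10⁻⁵ × sin 59° = 1.25×10⁻⁴ s⁻¹
Geostrophic balance rearranged: |∂P/∂n| = f ρ V_g
|∂P/∂n| = 1.25×10⁻⁴ × 1.01 × 7.00 = 8.84×10⁻⁴ Pa/m
Isobar spacing: Δn = ΔP/|∂P/∂n| = 800 Pa / 8.84×10⁻⁴ Pa/m = 905415 m ≈ 910 km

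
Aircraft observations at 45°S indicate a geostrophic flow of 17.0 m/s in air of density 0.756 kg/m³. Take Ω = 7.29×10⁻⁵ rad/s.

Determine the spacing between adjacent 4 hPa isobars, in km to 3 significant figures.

Coriolis parameter at 45°S:
f = 2Ω sin φ = 2 × 7.29×10⁻⁵ × sin 45° = 1.03×10⁻⁴ s⁻¹
Geostrophic balance rearranged: |∂P/∂n| = f ρ V_g
|∂P/∂n| = 1.03×10⁻⁴ × 0.756 × 17.0 = 1.32×10⁻³ Pa/m
Isobar spacing: Δn = ΔP/|∂P/∂n| = 400 Pa / 1.32×10⁻³ Pa/m = 301889 m ≈ 302 km

302 km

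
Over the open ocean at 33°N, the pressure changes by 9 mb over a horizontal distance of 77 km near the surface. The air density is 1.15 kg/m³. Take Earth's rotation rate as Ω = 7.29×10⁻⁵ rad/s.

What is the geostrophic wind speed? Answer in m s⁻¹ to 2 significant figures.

Coriolis parameter at 33°N:
f = 2Ω sin φ = 2 × 7.29×10⁻⁵ × sin 33° = 7.94×10⁻⁵ s⁻¹
Pressure gradient: |∂P/∂n| = 900 Pa / 77000 m = 1.17×10⁻² Pa/m
Geostrophic balance (pressure-gradient force = Coriolis force):
V_g = (1/(fρ)) |∂P/∂n| = 1.17×10⁻² / (7.94×10⁻⁵ × 1.15) = 128 m/s

130 m s⁻¹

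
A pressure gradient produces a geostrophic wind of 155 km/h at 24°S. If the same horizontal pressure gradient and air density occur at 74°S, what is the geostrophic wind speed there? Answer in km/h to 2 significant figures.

66 km/h

With the same pressure gradient and density, V_g ∝ 1/f ∝ 1/sin φ.
V₂ = V₁ · sin φ₁ / sin φ₂ = 155 × sin 24° / sin 74°
V₂ = 155 × 0.4067/0.9613 = 66 km/h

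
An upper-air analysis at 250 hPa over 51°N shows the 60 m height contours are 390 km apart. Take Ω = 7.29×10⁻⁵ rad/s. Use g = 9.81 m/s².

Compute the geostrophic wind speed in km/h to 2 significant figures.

48 km/h

Coriolis parameter at 51°N:
f = 2Ω sin φ = 2 × 7.29×10⁻⁵ × sin 51° = 1.13×10⁻⁴ s⁻¹
Height gradient: |∂Z/∂n| = 60 m / 390000 m = 1.54×10⁻⁴
On a pressure surface, geostrophic balance gives V_g = (g/f)|∂Z/∂n|:
V_g = 9.81 × 1.54×10⁻⁴ / 1.13×10⁻⁴ = 13.3 m/s
Converting: 13.3 m/s × 3.6 = 48 km/h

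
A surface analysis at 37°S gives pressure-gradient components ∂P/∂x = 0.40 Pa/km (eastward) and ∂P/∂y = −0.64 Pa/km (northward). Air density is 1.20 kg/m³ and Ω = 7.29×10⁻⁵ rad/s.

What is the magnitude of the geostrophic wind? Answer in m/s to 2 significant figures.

Coriolis parameter at 37°S:
f = 2Ω sin φ = 2 × 7.29×10⁻⁵ × sin 37° = 8.77×10⁻⁵ s⁻¹
In the Southern Hemisphere f is negative: f = −8.77×10⁻⁵ s⁻¹.
Component geostrophic relations (x east, y north):
u_g = −(1/(fρ)) ∂P/∂y,  v_g = (1/(fρ)) ∂P/∂x
u_g = −(−0.64×10⁻³)/(−8.77×10⁻⁵ × 1.20) = −6.08 m/s;  v_g = (0.40×10⁻³)/(−8.77×10⁻⁵ × 1.20) = −3.80 m/s
|V_g| = √(u_g² + v_g²) = 7.17 m/s

7.2 m/s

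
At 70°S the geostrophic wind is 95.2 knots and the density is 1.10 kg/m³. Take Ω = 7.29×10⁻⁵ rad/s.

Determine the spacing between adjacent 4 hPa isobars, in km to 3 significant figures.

Coriolis parameter at 70°S:
f = 2Ω sin φ = 2 × 7.29×10⁻⁵ × sin 70° = 1.37×10⁻⁴ s⁻¹
Wind speed in SI: 95.2 knots = 49.0 m/s
Geostrophic balance rearranged: |∂P/∂n| = f ρ V_g
|∂P/∂n| = 1.37×10⁻⁴ × 1.10 × 49.0 = 7.38×10⁻³ Pa/m
Isobar spacing: Δn = ΔP/|∂P/∂n| = 400 Pa / 7.38×10⁻³ Pa/m = 54194 m ≈ 54.2 km

54.2 km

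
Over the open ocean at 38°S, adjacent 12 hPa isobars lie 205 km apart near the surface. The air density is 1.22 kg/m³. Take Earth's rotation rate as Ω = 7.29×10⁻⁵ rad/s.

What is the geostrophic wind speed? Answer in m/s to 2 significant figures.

Coriolis parameter at 38°S:
f = 2Ω sin φ = 2 × 7.29×10⁻⁵ × sin 38° = 8.98×10⁻⁵ s⁻¹
Pressure gradient: |∂P/∂n| = 1200 Pa / 205000 m = 5.85×10⁻³ Pa/m
Geostrophic balance (pressure-gradient force = Coriolis force):
V_g = (1/(fρ)) |∂P/∂n| = 5.85×10⁻³ / (8.98×10⁻⁵ × 1.22) = 53.5 m/s

53 m/s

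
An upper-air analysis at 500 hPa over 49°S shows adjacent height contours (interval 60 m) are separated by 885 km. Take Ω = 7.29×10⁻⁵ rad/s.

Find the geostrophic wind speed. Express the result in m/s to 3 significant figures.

6.04 m/s

Coriolis parameter at 49°S:
f = 2Ω sin φ = 2 × 7.29×10⁻⁵ × sin 49° = 1.10×10⁻⁴ s⁻¹
Height gradient: |∂Z/∂n| = 60 m / 885000 m = 6.78×10⁻⁵
On a pressure surface, geostrophic balance gives V_g = (g/f)|∂Z/∂n|:
V_g = 9.81 × 6.78×10⁻⁵ / 1.10×10⁻⁴ = 6.04 m/s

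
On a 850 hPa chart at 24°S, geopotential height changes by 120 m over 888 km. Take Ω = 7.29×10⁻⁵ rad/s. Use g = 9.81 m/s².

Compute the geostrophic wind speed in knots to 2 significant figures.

43 knots

Coriolis parameter at 24°S:
f = 2Ω sin φ = 2 × 7.29×10⁻⁵ × sin 24° = 5.93×10⁻⁵ s⁻¹
Height gradient: |∂Z/∂n| = 120 m / 888000 m = 1.35×10⁻⁴
On a pressure surface, geostrophic balance gives V_g = (g/f)|∂Z/∂n|:
V_g = 9.81 × 1.35×10⁻⁴ / 5.93×10⁻⁵ = 22.4 m/s
Converting: 22.4 m/s × 1.944 = 43 knots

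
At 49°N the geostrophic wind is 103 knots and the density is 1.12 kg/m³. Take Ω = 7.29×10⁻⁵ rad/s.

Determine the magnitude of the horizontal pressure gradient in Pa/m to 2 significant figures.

Coriolis parameter at 49°N:
f = 2Ω sin φ = 2 × 7.29×10⁻⁵ × sin 49° = 1.10×10⁻⁴ s⁻¹
Wind speed in SI: 103 knots = 53.0 m/s
Geostrophic balance rearranged: |∂P/∂n| = f ρ V_g
|∂P/∂n| = 1.10×10⁻⁴ × 1.12 × 53.0 = 6.53×10⁻³ Pa/m

6.5×10⁻³ Pa/m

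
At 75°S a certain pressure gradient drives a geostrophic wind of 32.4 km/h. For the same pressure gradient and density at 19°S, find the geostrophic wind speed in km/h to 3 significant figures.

With the same pressure gradient and density, V_g ∝ 1/f ∝ 1/sin φ.
V₂ = V₁ · sin φ₁ / sin φ₂ = 32.4 × sin 75° / sin 19°
V₂ = 32.4 × 0.9659/0.3256 = 96.1 km/h

96.1 km/h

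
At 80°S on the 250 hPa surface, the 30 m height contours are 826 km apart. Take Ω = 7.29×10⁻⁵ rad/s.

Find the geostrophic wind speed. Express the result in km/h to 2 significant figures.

8.9 km/h

Coriolis parameter at 80°S:
f = 2Ω sin φ = 2 × 7.29×10⁻⁵ × sin 80° = 1.44×10⁻⁴ s⁻¹
Height gradient: |∂Z/∂n| = 30 m / 826000 m = 3.63×10⁻⁵
On a pressure surface, geostrophic balance gives V_g = (g/f)|∂Z/∂n|:
V_g = 9.81 × 3.63×10⁻⁵ / 1.44×10⁻⁴ = 2.48 m/s
Converting: 2.48 m/s × 3.6 = 8.9 km/h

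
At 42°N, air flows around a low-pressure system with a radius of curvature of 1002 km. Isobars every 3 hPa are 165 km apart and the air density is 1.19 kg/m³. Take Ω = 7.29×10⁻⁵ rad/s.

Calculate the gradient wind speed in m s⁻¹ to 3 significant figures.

13.7 m s⁻¹

Coriolis parameter at 42°N:
f = 2Ω sin φ = 2 × 7.29×10⁻⁵ × sin 42° = 9.76×10⁻⁵ s⁻¹
Pressure gradient: |∂P/∂n| = 300 Pa / 165000 m = 1.82×10⁻³ Pa/m
Geostrophic speed: V_g = |∂P/∂n|/(fρ) = 1.82×10⁻³/(9.76×10⁻⁵ × 1.19) = 15.7 m/s
Around a low, centrifugal force acts outward with Coriolis, so pressure-gradient force balances both:
(1/ρ)|∂P/∂n| = fV + V²/R  →  V² + fR·V − fR·V_g = 0
With fR = 9.76×10⁻⁵ × 1002×10³ m = 97.8 m/s:
V = [−fR + √((fR)² + 4 fR V_g)]/2 = [−97.8 + √(97.8² + 4×97.8×15.7)]/2 = 13.7 m/s
Subgeostrophic (V < V_g = 15.7 m/s), as expected around a low.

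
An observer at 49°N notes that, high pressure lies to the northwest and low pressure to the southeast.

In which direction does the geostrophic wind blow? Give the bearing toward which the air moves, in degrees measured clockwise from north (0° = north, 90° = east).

The pressure-gradient force points toward the southeast (bearing 135°).
Geostrophic balance: in the Northern Hemisphere the Coriolis force deflects motion to the right, so the geostrophic wind blows 90° to the right of the pressure-gradient force (low pressure on the left).
Rotating 135° by 90° clockwise gives 225° — the wind blows toward the southwest.

225°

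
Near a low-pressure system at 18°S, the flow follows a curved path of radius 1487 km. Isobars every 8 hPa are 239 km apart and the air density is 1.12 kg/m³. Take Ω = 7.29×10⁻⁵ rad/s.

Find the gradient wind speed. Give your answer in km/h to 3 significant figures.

Coriolis parameter at 18°S:
f = 2Ω sin φ = 2 × 7.29×10⁻⁵ × sin 18° = 4.51×10⁻⁵ s⁻¹
Pressure gradient: |∂P/∂n| = 800 Pa / 239000 m = 3.35×10⁻³ Pa/m
Geostrophic speed: V_g = |∂P/∂n|/(fρ) = 3.35×10⁻³/(4.51×10⁻⁵ × 1.12) = 66.3 m/s
Around a low, centrifugal force acts outward with Coriolis, so pressure-gradient force balances both:
(1/ρ)|∂P/∂n| = fV + V²/R  →  V² + fR·V − fR·V_g = 0
With fR = 4.51×10⁻⁵ × 1487×10³ m = 67.0 m/s:
V = [−fR + √((fR)² + 4 fR V_g)]/2 = [−67.0 + √(67.0² + 4×67.0×66.3)]/2 = 41.1 m/s
Subgeostrophic (V < V_g = 66.3 m/s), as expected around a low.
Converting: 41.1 m/s × 3.6 = 148 km/h

148 km/h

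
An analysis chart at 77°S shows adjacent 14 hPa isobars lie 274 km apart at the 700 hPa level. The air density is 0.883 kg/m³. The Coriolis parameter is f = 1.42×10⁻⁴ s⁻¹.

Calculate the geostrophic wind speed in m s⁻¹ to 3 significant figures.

Pressure gradient: |∂P/∂n| = 1400 Pa / 274000 m = 5.11×10⁻³ Pa/m
Geostrophic balance (pressure-gradient force = Coriolis force):
V_g = (1/(fρ)) |∂P/∂n| = 5.11×10⁻³ / (1.42×10⁻⁴ × 0.883) = 40.8 m/s

40.8 m s⁻¹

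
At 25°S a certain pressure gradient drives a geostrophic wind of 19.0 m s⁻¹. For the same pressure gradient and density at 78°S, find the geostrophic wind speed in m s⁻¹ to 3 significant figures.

8.21 m s⁻¹

With the same pressure gradient and density, V_g ∝ 1/f ∝ 1/sin φ.
V₂ = V₁ · sin φ₁ / sin φ₂ = 19.0 × sin 25° / sin 78°
V₂ = 19.0 × 0.4226/0.9781 = 8.21 m s⁻¹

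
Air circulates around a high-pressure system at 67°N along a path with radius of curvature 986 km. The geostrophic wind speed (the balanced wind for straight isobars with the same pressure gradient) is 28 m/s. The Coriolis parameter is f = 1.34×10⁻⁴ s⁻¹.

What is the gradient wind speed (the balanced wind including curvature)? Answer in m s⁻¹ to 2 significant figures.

Around a high, pressure-gradient force acts outward with centrifugal, so Coriolis balances both:
fV = (1/ρ)|∂P/∂n| + V²/R  →  V² − fR·V + fR·V_g = 0
With fR = 1.34×10⁻⁴ × 986×10³ m = 132 m/s:
V = [fR − √((fR)² − 4 fR V_g)]/2 = [132 − √(132² − 4×132×28)]/2 = 40.3 m/s
Supergeostrophic (V > V_g = 28 m/s), as expected around a high.

40 m s⁻¹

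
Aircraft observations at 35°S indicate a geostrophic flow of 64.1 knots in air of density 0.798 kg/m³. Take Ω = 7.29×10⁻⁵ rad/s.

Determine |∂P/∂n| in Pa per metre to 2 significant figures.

2.2×10⁻³ Pa/m

Coriolis parameter at 35°S:
f = 2Ω sin φ = 2 × 7.29×10⁻⁵ × sin 35° = 8.36×10⁻⁵ s⁻¹
Wind speed in SI: 64.1 knots = 33.0 m/s
Geostrophic balance rearranged: |∂P/∂n| = f ρ V_g
|∂P/∂n| = 8.36×10⁻⁵ × 0.798 × 33.0 = 2.20×10⁻³ Pa/m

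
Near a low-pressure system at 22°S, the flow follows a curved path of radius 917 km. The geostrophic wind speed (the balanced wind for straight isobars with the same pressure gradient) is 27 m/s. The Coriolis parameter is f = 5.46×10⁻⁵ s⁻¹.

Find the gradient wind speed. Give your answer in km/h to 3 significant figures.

70.0 km/h

Around a low, centrifugal force acts outward with Coriolis, so pressure-gradient force balances both:
(1/ρ)|∂P/∂n| = fV + V²/R  →  V² + fR·V − fR·V_g = 0
With fR = 5.46×10⁻⁵ × 917×10³ m = 50.1 m/s:
V = [−fR + √((fR)² + 4 fR V_g)]/2 = [−50.1 + √(50.1² + 4×50.1×27)]/2 = 19.4 m/s
Subgeostrophic (V < V_g = 27 m/s), as expected around a low.
Converting: 19.4 m/s × 3.6 = 70.0 km/h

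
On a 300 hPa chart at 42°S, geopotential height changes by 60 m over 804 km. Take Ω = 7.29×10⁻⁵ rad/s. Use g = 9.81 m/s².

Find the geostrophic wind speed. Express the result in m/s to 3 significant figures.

Coriolis parameter at 42°S:
f = 2Ω sin φ = 2 × 7.29×10⁻⁵ × sin 42° = 9.76×10⁻⁵ s⁻¹
Height gradient: |∂Z/∂n| = 60 m / 804000 m = 7.46×10⁻⁵
On a pressure surface, geostrophic balance gives V_g = (g/f)|∂Z/∂n|:
V_g = 9.81 × 7.46×10⁻⁵ / 9.76×10⁻⁵ = 7.50 m/s

7.50 m/s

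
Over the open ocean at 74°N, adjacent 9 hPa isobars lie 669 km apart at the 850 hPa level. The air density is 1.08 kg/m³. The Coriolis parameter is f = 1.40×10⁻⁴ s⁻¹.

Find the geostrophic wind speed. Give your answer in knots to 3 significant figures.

Pressure gradient: |∂P/∂n| = 900 Pa / 669000 m = 1.35×10⁻³ Pa/m
Geostrophic balance (pressure-gradient force = Coriolis force):
V_g = (1/(fρ)) |∂P/∂n| = 1.35×10⁻³ / (1.40×10⁻⁴ × 1.08) = 8.90 m/s
Converting: 8.90 m/s × 1.944 = 17.3 knots

17.3 knots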